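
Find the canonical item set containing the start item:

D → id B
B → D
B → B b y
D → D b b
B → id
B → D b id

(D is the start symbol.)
First, augment the grammar with D' → D
I₀ = CLOSURE({ [D' → . D] }):
  [D' → . D] has the dot before D: add [D → . id B], [D → . D b b]
No further items can be added.

I₀ = { [D → . D b b], [D → . id B], [D' → . D] }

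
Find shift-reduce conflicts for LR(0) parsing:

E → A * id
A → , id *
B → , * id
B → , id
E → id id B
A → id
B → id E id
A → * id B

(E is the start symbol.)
Yes — I5: [A → id .] vs [E → id . id B]

A shift-reduce conflict occurs when an LR(0) state has both:
  - a complete (reduce) item [A → α .] (dot at the end), and
  - a shift item [B → β . c γ] (dot before a terminal).

Augment with E' → E and build the canonical LR(0) collection (I0 = CLOSURE({[E' → . E]}), then GOTO on every symbol after a dot until no new states appear). It has 21 states:
  I0: { [A → . * id B], [A → . , id *], [A → . id], [E → . A * id], [E → . id id B], [E' → . E] }  — shift
  I1: { [A → * . id B] }  — shift
  I2: { [A → , . id *] }  — shift
  I3: { [E → A . * id] }  — shift
  I4: { [E' → E .] }  — accept
  I5: { [A → id .], [E → id . id B] }  — shift, reduce
  I6: { [B → . , * id], [B → . , id], [B → . id E id], [E → id id . B] }  — shift
  I7: { [B → , . * id], [B → , . id] }  — shift
  I8: { [E → id id B .] }  — reduce
  I9: { [A → . * id B], [A → . , id *], [A → . id], [B → id . E id], [E → . A * id], [E → . id id B] }  — shift
  I10: { [B → id E . id] }  — shift
  I11: { [B → id E id .] }  — reduce
  I12: { [B → , * . id] }  — shift
  I13: { [B → , id .] }  — reduce
  I14: { [B → , * id .] }  — reduce
  I15: { [E → A * . id] }  — shift
  I16: { [E → A * id .] }  — reduce
  I17: { [A → , id . *] }  — shift
  I18: { [A → , id * .] }  — reduce
  I19: { [A → * id . B], [B → . , * id], [B → . , id], [B → . id E id] }  — shift
  I20: { [A → * id B .] }  — reduce

I5 contains reduce item [A → id .] and shift item [E → id . id B] — shift-reduce conflict.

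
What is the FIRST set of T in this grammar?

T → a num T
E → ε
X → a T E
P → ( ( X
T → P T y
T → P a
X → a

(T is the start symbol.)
{ '(', 'a' }

To compute FIRST(T), examine every production with T on the left-hand side, reading each right-hand side left to right until a non-nullable symbol is reached.

FIRST sets of the other non-terminals involved (by the same procedure, iterated to a fixed point):
  FIRST(P) = { '(' }

From T → a num T:
  - a is a terminal: add 'a' and stop
From T → P T y:
  - P is a non-terminal: add FIRST(P) \ {ε} = { '(' }
    P is not nullable, so stop
From T → P a:
  - P is a non-terminal: add FIRST(P) \ {ε} = { '(' }
    P is not nullable, so stop

Collecting: FIRST(T) = { '(', 'a' }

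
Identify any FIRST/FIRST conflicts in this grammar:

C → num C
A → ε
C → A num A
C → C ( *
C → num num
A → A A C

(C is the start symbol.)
FIRST sets of the non-terminals at (or reachable through a nullable prefix from) the front of some alternative:
  FIRST(A) = { 'num', ε }
  FIRST(C) = { 'num' }

Productions for C:
  C → num C: FIRST = { 'num' }
  C → A num A: FIRST = { 'num' }
  C → C ( *: FIRST = { 'num' }
  C → num num: FIRST = { 'num' }
Productions for A:
  A → ε: FIRST = { ε }
  A → A A C: FIRST = { 'num' }

Conflict for C: C → num C and C → A num A
  Overlap: { 'num' }
Conflict for C: C → num C and C → C ( *
  Overlap: { 'num' }
Conflict for C: C → num C and C → num num
  Overlap: { 'num' }
Conflict for C: C → A num A and C → C ( *
  Overlap: { 'num' }
Conflict for C: C → A num A and C → num num
  Overlap: { 'num' }
Conflict for C: C → C ( * and C → num num
  Overlap: { 'num' }

Answer: Yes. C → num C / C → A num A on { 'num' }; C → num C / C → C '(' '*' on { 'num' }; C → num C / C → num num on { 'num' }; C → A num A / C → C '(' '*' on { 'num' }; C → A num A / C → num num on { 'num' }; C → C '(' '*' / C → num num on { 'num' }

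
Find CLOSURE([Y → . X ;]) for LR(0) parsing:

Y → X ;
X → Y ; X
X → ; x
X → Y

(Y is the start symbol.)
Start with: [Y → . X ;]
  [Y → . X ;] has the dot before X: add [X → . Y ; X], [X → . ; x], [X → . Y]
  [X → . Y ; X] has the dot before Y: all Y-items already present
No further items can be added.

CLOSURE = { [X → . ; x], [X → . Y ; X], [X → . Y], [Y → . X ;] }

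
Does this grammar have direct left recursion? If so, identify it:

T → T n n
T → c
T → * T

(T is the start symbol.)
Direct left recursion occurs when N → N α for some non-terminal N (the right-hand side begins with the left-hand side itself).

T → T n n: LEFT RECURSIVE (starts with T)
T → c: starts with c
T → * T: starts with '*'

The grammar has direct left recursion on: T.

Answer: Yes, T is left-recursive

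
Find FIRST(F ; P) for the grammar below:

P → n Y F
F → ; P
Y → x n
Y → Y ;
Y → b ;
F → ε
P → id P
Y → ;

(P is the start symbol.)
{ ';' }

FIRST sets of the non-terminals involved (from the grammar, by fixed-point iteration):
  FIRST(F) = { ';', ε }

To compute FIRST(F ; P), process the symbols left to right:
Symbol F is a non-terminal. Add FIRST(F) \ {ε} = { ';' }
F is nullable (ε ∈ FIRST(F)), continue to the next symbol.
Symbol ; is a terminal. Add ';' and stop.
FIRST(F ; P) = { ';' }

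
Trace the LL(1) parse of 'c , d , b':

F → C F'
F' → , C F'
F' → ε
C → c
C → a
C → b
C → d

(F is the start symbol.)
LL(1) parsing maintains a stack (initially the start symbol over $) and the input. At each step: if the stack top is a terminal, match it against the current input token; if it is a non-terminal N, replace it with the RHS of M[N, lookahead] (the unique production whose predict set contains the lookahead).

Stack is shown with the top on the left.

Stack     Input        Action
-----------------------------
F $       c , d , b $  output F → C F'
C F' $    c , d , b $  output C → c
c F' $    c , d , b $  match 'c'
F' $      , d , b $    output F' → , C F'
, C F' $  , d , b $    match ','
C F' $    d , b $      output C → d
d F' $    d , b $      match 'd'
F' $      , b $        output F' → , C F'
, C F' $  , b $        match ','
C F' $    b $          output C → b
b F' $    b $          match 'b'
F' $      $            output F' → ε
$         $            accept

The string is accepted.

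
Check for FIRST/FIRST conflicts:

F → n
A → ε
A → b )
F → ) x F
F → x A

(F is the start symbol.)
No FIRST/FIRST conflicts.

A FIRST/FIRST conflict occurs when two productions N → α and N → β for the same non-terminal have FIRST(α) ∩ FIRST(β) ≠ ∅ (with ε ∈ FIRST of a nullable right-hand side, so two nullable alternatives also conflict).

Productions for F:
  F → n: FIRST = { 'n' }
  F → ) x F: FIRST = { ')' }
  F → x A: FIRST = { 'x' }
Productions for A:
  A → ε: FIRST = { ε }
  A → b ): FIRST = { 'b' }

All alternatives of each non-terminal have pairwise disjoint FIRST sets.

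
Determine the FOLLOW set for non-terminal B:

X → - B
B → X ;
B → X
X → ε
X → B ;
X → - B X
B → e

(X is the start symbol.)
{ $, '-', ';', 'e' }

To compute FOLLOW(B), find every occurrence of B on a right-hand side N → α B β: add FIRST(β) \ {ε}, and if β is empty or nullable also add FOLLOW(N). Iterate to a fixed point.

In X → - B: B is at the end, add FOLLOW(X)
In X → B ;: B is followed by ';', add FIRST(';') \ {ε} = { ';' }
In X → - B X: B is followed by X, add FIRST(X) \ {ε} = { '-', ';', 'e' }
  X is nullable, so also add FOLLOW(X)

The FOLLOW sets referred to above (computed the same way, to a fixed point):
  FOLLOW(X) = { $, '-', ';', 'e' }

Taking the union: FOLLOW(B) = { $, '-', ';', 'e' }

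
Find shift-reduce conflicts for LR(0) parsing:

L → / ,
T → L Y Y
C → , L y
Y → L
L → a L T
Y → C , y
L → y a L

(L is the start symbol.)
A shift-reduce conflict occurs when an LR(0) state has both:
  - a complete (reduce) item [A → α .] (dot at the end), and
  - a shift item [B → β . c γ] (dot before a terminal).

Augment with L' → L and build the canonical LR(0) collection (I0 = CLOSURE({[L' → . L]}), then GOTO on every symbol after a dot until no new states appear). It has 20 states:
  I0: { [L → . / ,], [L → . a L T], [L → . y a L], [L' → . L] }  — shift
  I1: { [L → / . ,] }  — shift
  I2: { [L' → L .] }  — accept
  I3: { [L → . / ,], [L → . a L T], [L → . y a L], [L → a . L T] }  — shift
  I4: { [L → y . a L] }  — shift
  I5: { [L → . / ,], [L → . a L T], [L → . y a L], [L → y a . L] }  — shift
  I6: { [L → y a L .] }  — reduce
  I7: { [L → . / ,], [L → . a L T], [L → . y a L], [L → a L . T], [T → . L Y Y] }  — shift
  I8: { [C → . , L y], [L → . / ,], [L → . a L T], [L → . y a L], [T → L . Y Y], [Y → . C , y], [Y → . L] }  — shift
  I9: { [L → a L T .] }  — reduce
  I10: { [C → , . L y], [L → . / ,], [L → . a L T], [L → . y a L] }  — shift
  I11: { [Y → C . , y] }  — shift
  I12: { [Y → L .] }  — reduce
  I13: { [C → . , L y], [L → . / ,], [L → . a L T], [L → . y a L], [T → L Y . Y], [Y → . C , y], [Y → . L] }  — shift
  I14: { [T → L Y Y .] }  — reduce
  I15: { [Y → C , . y] }  — shift
  I16: { [Y → C , y .] }  — reduce
  I17: { [C → , L . y] }  — shift
  I18: { [C → , L y .] }  — reduce
  I19: { [L → / , .] }  — reduce

No state contains both a complete item and a shift item.

Answer: No shift-reduce conflicts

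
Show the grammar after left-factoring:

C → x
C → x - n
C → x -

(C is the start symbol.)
C → x C'
C' → ε
C' → - C''
C'' → n
C'' → ε

Left-factoring transforms A → αβ₁ | αβ₂ into A → αA' and A' → β₁ | β₂
(α is the longest common prefix among the alternatives). Repeat until
no nonterminal has two alternatives with a common prefix.

Round 1: C has alternatives sharing prefix 'x'. Introduce C': C → x C'
  Add: C' → ε
  Add: C' → - n
  Add: C' → -

Round 2: C' has alternatives sharing prefix '-'. Introduce C'': C' → - C''
  Add: C'' → n
  Add: C'' → ε

No remaining common prefixes — done.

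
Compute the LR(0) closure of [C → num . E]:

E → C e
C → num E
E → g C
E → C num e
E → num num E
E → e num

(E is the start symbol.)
Start with: [C → num . E]
  [C → num . E] has the dot before E: add [E → . C e], [E → . g C], [E → . C num e], [E → . num num E], [E → . e num]
  [E → . C e] has the dot before C: add [C → . num E]
No further items can be added.

CLOSURE = { [C → . num E], [C → num . E], [E → . C e], [E → . C num e], [E → . e num], [E → . g C], [E → . num num E] }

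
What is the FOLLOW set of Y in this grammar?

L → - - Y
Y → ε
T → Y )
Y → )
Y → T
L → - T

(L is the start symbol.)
To compute FOLLOW(Y), find every occurrence of Y on a right-hand side N → α Y β: add FIRST(β) \ {ε}, and if β is empty or nullable also add FOLLOW(N). Iterate to a fixed point.

In L → - - Y: Y is at the end, add FOLLOW(L)
In T → Y ): Y is followed by ')', add FIRST(')') \ {ε} = { ')' }

The FOLLOW sets referred to above (computed the same way, to a fixed point):
  FOLLOW(L) = { $ }

Taking the union: FOLLOW(Y) = { $, ')' }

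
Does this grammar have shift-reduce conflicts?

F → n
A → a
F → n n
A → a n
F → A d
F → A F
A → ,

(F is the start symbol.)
A shift-reduce conflict occurs when an LR(0) state has both:
  - a complete (reduce) item [A → α .] (dot at the end), and
  - a shift item [B → β . c γ] (dot before a terminal).

Augment with F' → F and build the canonical LR(0) collection (I0 = CLOSURE({[F' → . F]}), then GOTO on every symbol after a dot until no new states appear). It has 10 states:
  I0: { [A → . ,], [A → . a n], [A → . a], [F → . A F], [F → . A d], [F → . n n], [F → . n], [F' → . F] }  — shift
  I1: { [A → , .] }  — reduce
  I2: { [A → . ,], [A → . a n], [A → . a], [F → . A F], [F → . A d], [F → . n n], [F → . n], [F → A . F], [F → A . d] }  — shift
  I3: { [F' → F .] }  — accept
  I4: { [A → a . n], [A → a .] }  — shift, reduce
  I5: { [F → n . n], [F → n .] }  — shift, reduce
  I6: { [F → n n .] }  — reduce
  I7: { [A → a n .] }  — reduce
  I8: { [F → A F .] }  — reduce
  I9: { [F → A d .] }  — reduce

I4 contains reduce item [A → a .] and shift item [A → a . n] — shift-reduce conflict.
I5 contains reduce item [F → n .] and shift item [F → n . n] — shift-reduce conflict.

Answer: Yes — I4: [A → a .] vs [A → a . n]; I5: [F → n .] vs [F → n . n]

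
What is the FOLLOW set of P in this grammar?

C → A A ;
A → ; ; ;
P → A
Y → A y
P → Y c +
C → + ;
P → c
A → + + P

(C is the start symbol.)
To compute FOLLOW(P), find every occurrence of P on a right-hand side N → α P β: add FIRST(β) \ {ε}, and if β is empty or nullable also add FOLLOW(N). Iterate to a fixed point.

In A → + + P: P is at the end, add FOLLOW(A)

The FOLLOW sets referred to above (computed the same way, to a fixed point):
  FOLLOW(A) = { '+', ';', 'y' }

Taking the union: FOLLOW(P) = { '+', ';', 'y' }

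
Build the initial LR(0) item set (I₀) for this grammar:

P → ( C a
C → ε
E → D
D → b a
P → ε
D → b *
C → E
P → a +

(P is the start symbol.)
{ [P → . ( C a], [P → . a +], [P → .], [P' → . P] }

First, augment the grammar with P' → P
I₀ = CLOSURE({ [P' → . P] }):
  [P' → . P] has the dot before P: add [P → . ( C a], [P → .], [P → . a +]
No further items can be added.

I₀ = { [P → . ( C a], [P → . a +], [P → .], [P' → . P] }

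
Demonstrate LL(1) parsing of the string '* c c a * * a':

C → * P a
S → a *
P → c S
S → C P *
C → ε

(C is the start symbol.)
Stack is shown with the top on the left.

Stack      Input            Action
----------------------------------
C $        * c c a * * a $  output C → * P a
* P a $    * c c a * * a $  match '*'
P a $      c c a * * a $    output P → c S
c S a $    c c a * * a $    match 'c'
S a $      c a * * a $      output S → C P *
C P * a $  c a * * a $      output C → ε
P * a $    c a * * a $      output P → c S
c S * a $  c a * * a $      match 'c'
S * a $    a * * a $        output S → a *
a * * a $  a * * a $        match 'a'
* * a $    * * a $          match '*'
* a $      * a $            match '*'
a $        a $              match 'a'
$          $                accept

The string is accepted.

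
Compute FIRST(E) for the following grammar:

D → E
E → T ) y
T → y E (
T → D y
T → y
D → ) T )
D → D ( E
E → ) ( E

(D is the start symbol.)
{ ')', 'y' }

To compute FIRST(E), examine every production with E on the left-hand side, reading each right-hand side left to right until a non-nullable symbol is reached.

FIRST sets of the other non-terminals involved (by the same procedure, iterated to a fixed point):
  FIRST(T) = { ')', 'y' }

From E → T ) y:
  - T is a non-terminal: add FIRST(T) \ {ε} = { ')', 'y' }
    T is not nullable, so stop
From E → ) ( E:
  - ')' is a terminal: add ')' and stop

Collecting: FIRST(E) = { ')', 'y' }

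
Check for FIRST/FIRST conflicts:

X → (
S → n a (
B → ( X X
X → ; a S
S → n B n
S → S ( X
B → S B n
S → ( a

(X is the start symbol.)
Yes. S → n a '(' / S → n B n on { 'n' }; S → n a '(' / S → S '(' X on { 'n' }; S → n B n / S → S '(' X on { 'n' }; S → S '(' X / S → '(' a on { '(' }; B → '(' X X / B → S B n on { '(' }

FIRST sets of the non-terminals at (or reachable through a nullable prefix from) the front of some alternative:
  FIRST(S) = { '(', 'n' }

Productions for X:
  X → (: FIRST = { '(' }
  X → ; a S: FIRST = { ';' }
Productions for S:
  S → n a (: FIRST = { 'n' }
  S → n B n: FIRST = { 'n' }
  S → S ( X: FIRST = { '(', 'n' }
  S → ( a: FIRST = { '(' }
Productions for B:
  B → ( X X: FIRST = { '(' }
  B → S B n: FIRST = { '(', 'n' }

Conflict for S: S → n a ( and S → n B n
  Overlap: { 'n' }
Conflict for S: S → n a ( and S → S ( X
  Overlap: { 'n' }
Conflict for S: S → n B n and S → S ( X
  Overlap: { 'n' }
Conflict for S: S → S ( X and S → ( a
  Overlap: { '(' }
Conflict for B: B → ( X X and B → S B n
  Overlap: { '(' }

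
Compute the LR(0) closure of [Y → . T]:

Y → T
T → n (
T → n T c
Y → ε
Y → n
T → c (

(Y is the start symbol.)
{ [T → . c (], [T → . n (], [T → . n T c], [Y → . T] }

To compute CLOSURE, for each item [A → α.Bβ] where B is a non-terminal, add [B → .γ] for all productions B → γ; repeat for the newly added items until nothing changes.

Start with: [Y → . T]
  [Y → . T] has the dot before T: add [T → . n (], [T → . n T c], [T → . c (]
No further items can be added.

CLOSURE = { [T → . c (], [T → . n (], [T → . n T c], [Y → . T] }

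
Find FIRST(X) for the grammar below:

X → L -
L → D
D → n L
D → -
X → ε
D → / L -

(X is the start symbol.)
{ '-', '/', 'n', ε }

To compute FIRST(X), examine every production with X on the left-hand side, reading each right-hand side left to right until a non-nullable symbol is reached.

FIRST sets of the other non-terminals involved (by the same procedure, iterated to a fixed point):
  FIRST(L) = { '-', '/', 'n' }

From X → L -:
  - L is a non-terminal: add FIRST(L) \ {ε} = { '-', '/', 'n' }
    L is not nullable, so stop
From X → ε:
  - ε-production, so ε ∈ FIRST(X)

Collecting: FIRST(X) = { '-', '/', 'n', ε }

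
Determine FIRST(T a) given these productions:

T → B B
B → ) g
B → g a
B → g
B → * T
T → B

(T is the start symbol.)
{ ')', '*', 'g' }

FIRST sets of the non-terminals involved (from the grammar, by fixed-point iteration):
  FIRST(T) = { ')', '*', 'g' }

To compute FIRST(T a), process the symbols left to right:
Symbol T is a non-terminal. Add FIRST(T) \ {ε} = { ')', '*', 'g' }
T is not nullable (ε ∉ FIRST(T)), so stop here.
FIRST(T a) = { ')', '*', 'g' }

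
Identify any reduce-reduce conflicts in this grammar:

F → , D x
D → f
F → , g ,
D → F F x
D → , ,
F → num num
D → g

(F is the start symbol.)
No reduce-reduce conflicts

A reduce-reduce conflict occurs when an LR(0) state has two complete items [A → α .] and [B → β .] — both call for a reduction, and with no lookahead the parser cannot choose between them.

Augment with F' → F and build the canonical LR(0) collection (I0 = CLOSURE({[F' → . F]}), then GOTO on every symbol after a dot until no new states appear). It has 15 states:
  I0: { [F → . , D x], [F → . , g ,], [F → . num num], [F' → . F] }  — shift
  I1: { [D → . , ,], [D → . F F x], [D → . f], [D → . g], [F → , . D x], [F → , . g ,], [F → . , D x], [F → . , g ,], [F → . num num] }  — shift
  I2: { [F' → F .] }  — accept
  I3: { [F → num . num] }  — shift
  I4: { [F → num num .] }  — reduce
  I5: { [D → , . ,], [D → . , ,], [D → . F F x], [D → . f], [D → . g], [F → , . D x], [F → , . g ,], [F → . , D x], [F → . , g ,], [F → . num num] }  — shift
  I6: { [F → , D . x] }  — shift
  I7: { [D → F . F x], [F → . , D x], [F → . , g ,], [F → . num num] }  — shift
  I8: { [D → f .] }  — reduce
  I9: { [D → g .], [F → , g . ,] }  — shift, reduce
  I10: { [F → , g , .] }  — reduce
  I11: { [D → F F . x] }  — shift
  I12: { [D → F F x .] }  — reduce
  I13: { [F → , D x .] }  — reduce
  I14: { [D → , , .], [D → , . ,], [D → . , ,], [D → . F F x], [D → . f], [D → . g], [F → , . D x], [F → , . g ,], [F → . , D x], [F → . , g ,], [F → . num num] }  — shift, reduce

No state contains more than one complete item.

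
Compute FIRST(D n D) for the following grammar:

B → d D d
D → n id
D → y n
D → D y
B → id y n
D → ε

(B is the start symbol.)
FIRST sets of the non-terminals involved (from the grammar, by fixed-point iteration):
  FIRST(D) = { 'n', 'y', ε }

To compute FIRST(D n D), process the symbols left to right:
Symbol D is a non-terminal. Add FIRST(D) \ {ε} = { 'n', 'y' }
D is nullable (ε ∈ FIRST(D)), continue to the next symbol.
Symbol n is a terminal. Add 'n' and stop.
FIRST(D n D) = { 'n', 'y' }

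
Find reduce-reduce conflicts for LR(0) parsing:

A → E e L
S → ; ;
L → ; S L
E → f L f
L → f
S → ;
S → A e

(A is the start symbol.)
No reduce-reduce conflicts

Augment with A' → A and build the canonical LR(0) collection (I0 = CLOSURE({[A' → . A]}), then GOTO on every symbol after a dot until no new states appear). It has 16 states:
  I0: { [A → . E e L], [A' → . A], [E → . f L f] }  — shift
  I1: { [A' → A .] }  — accept
  I2: { [A → E . e L] }  — shift
  I3: { [E → f . L f], [L → . ; S L], [L → . f] }  — shift
  I4: { [A → . E e L], [E → . f L f], [L → ; . S L], [S → . ; ;], [S → . ;], [S → . A e] }  — shift
  I5: { [E → f L . f] }  — shift
  I6: { [L → f .] }  — reduce
  I7: { [E → f L f .] }  — reduce
  I8: { [S → ; . ;], [S → ; .] }  — shift, reduce
  I9: { [S → A . e] }  — shift
  I10: { [L → . ; S L], [L → . f], [L → ; S . L] }  — shift
  I11: { [L → ; S L .] }  — reduce
  I12: { [S → A e .] }  — reduce
  I13: { [S → ; ; .] }  — reduce
  I14: { [A → E e . L], [L → . ; S L], [L → . f] }  — shift
  I15: { [A → E e L .] }  — reduce

No state contains more than one complete item.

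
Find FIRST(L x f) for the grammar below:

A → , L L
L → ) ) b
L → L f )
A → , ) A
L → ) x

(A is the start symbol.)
{ ')' }

FIRST sets of the non-terminals involved (from the grammar, by fixed-point iteration):
  FIRST(L) = { ')' }

To compute FIRST(L x f), process the symbols left to right:
Symbol L is a non-terminal. Add FIRST(L) \ {ε} = { ')' }
L is not nullable (ε ∉ FIRST(L)), so stop here.
FIRST(L x f) = { ')' }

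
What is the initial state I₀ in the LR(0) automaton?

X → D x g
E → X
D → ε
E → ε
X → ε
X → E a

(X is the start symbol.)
{ [D → .], [E → . X], [E → .], [X → . D x g], [X → . E a], [X → .], [X' → . X] }

First, augment the grammar with X' → X
I₀ = CLOSURE({ [X' → . X] }):
  [X' → . X] has the dot before X: add [X → . D x g], [X → .], [X → . E a]
  [X → . D x g] has the dot before D: add [D → .]
  [X → . E a] has the dot before E: add [E → . X], [E → .]
No further items can be added.

I₀ = { [D → .], [E → . X], [E → .], [X → . D x g], [X → . E a], [X → .], [X' → . X] }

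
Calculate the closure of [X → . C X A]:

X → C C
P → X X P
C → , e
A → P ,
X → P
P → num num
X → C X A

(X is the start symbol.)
To compute CLOSURE, for each item [A → α.Bβ] where B is a non-terminal, add [B → .γ] for all productions B → γ; repeat for the newly added items until nothing changes.

Start with: [X → . C X A]
  [X → . C X A] has the dot before C: add [C → . , e]
No further items can be added.

CLOSURE = { [C → . , e], [X → . C X A] }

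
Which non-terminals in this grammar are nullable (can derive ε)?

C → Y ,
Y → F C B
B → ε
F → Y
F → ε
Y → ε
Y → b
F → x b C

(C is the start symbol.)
{ 'B', 'F', 'Y' }

A non-terminal is nullable if it can derive ε (the empty string): either it has an ε-production, or it has a production whose right-hand side consists entirely of nullable non-terminals.

ε-productions: B → ε, F → ε, Y → ε
So B, F, Y are immediately nullable.
No further non-terminal can be added: every production for the remaining non-terminals contains a terminal or a non-nullable non-terminal.
Nullable = { 'B', 'F', 'Y' }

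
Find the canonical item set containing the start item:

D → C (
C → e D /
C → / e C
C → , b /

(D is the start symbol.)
First, augment the grammar with D' → D
I₀ = CLOSURE({ [D' → . D] }):
  [D' → . D] has the dot before D: add [D → . C (]
  [D → . C (] has the dot before C: add [C → . e D /], [C → . / e C], [C → . , b /]
No further items can be added.

I₀ = { [C → . , b /], [C → . / e C], [C → . e D /], [D → . C (], [D' → . D] }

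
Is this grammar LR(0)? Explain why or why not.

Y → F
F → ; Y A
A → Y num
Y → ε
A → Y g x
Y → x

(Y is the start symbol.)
Augment with Y' → Y and build the canonical LR(0) collection (I0 = CLOSURE({[Y' → . Y]}), then GOTO on every symbol after a dot until no new states appear). It has 11 states:
  I0: { [F → . ; Y A], [Y → . F], [Y → . x], [Y → .], [Y' → . Y] }  — shift, reduce
  I1: { [F → . ; Y A], [F → ; . Y A], [Y → . F], [Y → . x], [Y → .] }  — shift, reduce
  I2: { [Y → F .] }  — reduce
  I3: { [Y' → Y .] }  — accept
  I4: { [Y → x .] }  — reduce
  I5: { [A → . Y g x], [A → . Y num], [F → . ; Y A], [F → ; Y . A], [Y → . F], [Y → . x], [Y → .] }  — shift, reduce
  I6: { [F → ; Y A .] }  — reduce
  I7: { [A → Y . g x], [A → Y . num] }  — shift
  I8: { [A → Y g . x] }  — shift
  I9: { [A → Y num .] }  — reduce
  I10: { [A → Y g x .] }  — reduce

Conflict in state I0:
  Shift-reduce conflict between [Y → .] and [F → . ; Y A]
So the grammar is NOT LR(0).

Answer: No. Shift-reduce conflict between [Y → .] and [F → . ; Y A]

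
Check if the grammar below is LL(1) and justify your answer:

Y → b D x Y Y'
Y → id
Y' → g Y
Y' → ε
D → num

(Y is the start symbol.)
A grammar is LL(1) if for each non-terminal N with multiple productions, the predict sets of those productions are pairwise disjoint, where PREDICT(N → α) = (FIRST(α) \ {ε}) ∪ (FOLLOW(N) if α ⇒* ε).

Relevant sets:
  FOLLOW(Y') = { $, 'g' }

For Y:
  PREDICT(Y → b D x Y Y') = { 'b' }
  PREDICT(Y → id) = { 'id' }
For Y':
  PREDICT(Y' → g Y) = { 'g' }
  PREDICT(Y' → ε) = { $, 'g' }
D has a single production, so nothing to check there.

Conflict found: Predict set conflict for Y': { 'g' }
The grammar is NOT LL(1).

Answer: No. Predict set conflict for Y': { 'g' }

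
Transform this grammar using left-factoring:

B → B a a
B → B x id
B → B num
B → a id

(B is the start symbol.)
B → B B'
B' → a a
B' → x id
B' → num
B → a id

Left-factoring transforms A → αβ₁ | αβ₂ into A → αA' and A' → β₁ | β₂
(α is the longest common prefix among the alternatives). Repeat until
no nonterminal has two alternatives with a common prefix.

Round 1: B has alternatives sharing prefix 'B'. Introduce B': B → B B'
  Add: B' → a a
  Add: B' → x id
  Add: B' → num

No remaining common prefixes — done.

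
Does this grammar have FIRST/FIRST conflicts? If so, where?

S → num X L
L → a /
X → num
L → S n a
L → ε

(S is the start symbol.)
No FIRST/FIRST conflicts.

FIRST sets of the non-terminals at (or reachable through a nullable prefix from) the front of some alternative:
  FIRST(S) = { 'num' }

Productions for L:
  L → a /: FIRST = { 'a' }
  L → S n a: FIRST = { 'num' }
  L → ε: FIRST = { ε }
S, X have only one production, so no FIRST/FIRST conflict is possible there.

All alternatives of each non-terminal have pairwise disjoint FIRST sets.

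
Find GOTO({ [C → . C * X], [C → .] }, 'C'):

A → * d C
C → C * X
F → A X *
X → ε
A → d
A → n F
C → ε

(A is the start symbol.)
GOTO(I, 'C') = CLOSURE({ [A → αX.β] : [A → α.Xβ] ∈ I, X = 'C' })

Items with dot before 'C', with the dot advanced:
  [C → . C * X] → [C → C . * X]
Closure adds nothing (no advanced item has the dot before a non-terminal).

GOTO = { [C → C . * X] }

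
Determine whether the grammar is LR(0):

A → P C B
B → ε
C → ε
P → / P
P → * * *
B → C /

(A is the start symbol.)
Augment with A' → A and build the canonical LR(0) collection (I0 = CLOSURE({[A' → . A]}), then GOTO on every symbol after a dot until no new states appear). It has 12 states:
  I0: { [A → . P C B], [A' → . A], [P → . * * *], [P → . / P] }  — shift
  I1: { [P → * . * *] }  — shift
  I2: { [P → . * * *], [P → . / P], [P → / . P] }  — shift
  I3: { [A' → A .] }  — accept
  I4: { [A → P . C B], [C → .] }  — reduce
  I5: { [A → P C . B], [B → . C /], [B → .], [C → .] }  — 2 reduces
  I6: { [A → P C B .] }  — reduce
  I7: { [B → C . /] }  — shift
  I8: { [B → C / .] }  — reduce
  I9: { [P → / P .] }  — reduce
  I10: { [P → * * . *] }  — shift
  I11: { [P → * * * .] }  — reduce

Conflict in state I5:
  Reduce-reduce conflict: [B → .] and [C → .]
So the grammar is NOT LR(0).

Answer: No. Reduce-reduce conflict: [B → .] and [C → .]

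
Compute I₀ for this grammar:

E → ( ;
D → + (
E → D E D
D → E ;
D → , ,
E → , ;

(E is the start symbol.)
{ [D → . + (], [D → . , ,], [D → . E ;], [E → . ( ;], [E → . , ;], [E → . D E D], [E' → . E] }

First, augment the grammar with E' → E
I₀ = CLOSURE({ [E' → . E] }):
  [E' → . E] has the dot before E: add [E → . ( ;], [E → . D E D], [E → . , ;]
  [E → . D E D] has the dot before D: add [D → . + (], [D → . E ;], [D → . , ,]
No further items can be added.

I₀ = { [D → . + (], [D → . , ,], [D → . E ;], [E → . ( ;], [E → . , ;], [E → . D E D], [E' → . E] }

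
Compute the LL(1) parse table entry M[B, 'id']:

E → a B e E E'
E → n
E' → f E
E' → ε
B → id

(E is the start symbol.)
To find M[B, 'id'], we find productions for B where 'id' is in the predict set (PREDICT(N → α) = (FIRST(α) \ {ε}) ∪ (FOLLOW(N) if α ⇒* ε)).

B → id: PREDICT = { 'id' }
  'id' is in predict set, so this production goes in M[B, 'id']

M[B, 'id'] = B → id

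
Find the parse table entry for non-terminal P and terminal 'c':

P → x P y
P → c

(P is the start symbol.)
To find M[P, 'c'], we find productions for P where 'c' is in the predict set (PREDICT(N → α) = (FIRST(α) \ {ε}) ∪ (FOLLOW(N) if α ⇒* ε)).

P → x P y: PREDICT = { 'x' }
P → c: PREDICT = { 'c' }
  'c' is in predict set, so this production goes in M[P, 'c']

M[P, 'c'] = P → c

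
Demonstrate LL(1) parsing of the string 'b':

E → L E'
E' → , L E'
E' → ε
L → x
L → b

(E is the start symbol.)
LL(1) parsing maintains a stack (initially the start symbol over $) and the input. At each step: if the stack top is a terminal, match it against the current input token; if it is a non-terminal N, replace it with the RHS of M[N, lookahead] (the unique production whose predict set contains the lookahead).

Stack is shown with the top on the left.

Stack   Input  Action
---------------------
E $     b $    output E → L E'
L E' $  b $    output L → b
b E' $  b $    match 'b'
E' $    $      output E' → ε
$       $      accept

The string is accepted.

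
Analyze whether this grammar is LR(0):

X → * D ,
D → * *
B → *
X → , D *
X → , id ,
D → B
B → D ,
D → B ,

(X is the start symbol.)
Augment with X' → X and build the canonical LR(0) collection (I0 = CLOSURE({[X' → . X]}), then GOTO on every symbol after a dot until no new states appear). It has 15 states:
  I0: { [X → . * D ,], [X → . , D *], [X → . , id ,], [X' → . X] }  — shift
  I1: { [B → . *], [B → . D ,], [D → . * *], [D → . B ,], [D → . B], [X → * . D ,] }  — shift
  I2: { [B → . *], [B → . D ,], [D → . * *], [D → . B ,], [D → . B], [X → , . D *], [X → , . id ,] }  — shift
  I3: { [X' → X .] }  — accept
  I4: { [B → * .], [D → * . *] }  — shift, reduce
  I5: { [D → B . ,], [D → B .] }  — shift, reduce
  I6: { [B → D . ,], [X → , D . *] }  — shift
  I7: { [X → , id . ,] }  — shift
  I8: { [X → , id , .] }  — reduce
  I9: { [X → , D * .] }  — reduce
  I10: { [B → D , .] }  — reduce
  I11: { [D → B , .] }  — reduce
  I12: { [D → * * .] }  — reduce
  I13: { [B → D . ,], [X → * D . ,] }  — shift
  I14: { [B → D , .], [X → * D , .] }  — 2 reduces

Conflict in state I4:
  Shift-reduce conflict between [B → * .] and [D → * . *]
So the grammar is NOT LR(0).

Answer: No. Shift-reduce conflict between [B → * .] and [D → * . *]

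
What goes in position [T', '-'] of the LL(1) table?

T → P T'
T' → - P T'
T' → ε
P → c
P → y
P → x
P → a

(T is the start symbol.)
To find M[T', '-'], we find productions for T' where '-' is in the predict set (PREDICT(N → α) = (FIRST(α) \ {ε}) ∪ (FOLLOW(N) if α ⇒* ε)).

Relevant sets:
  FOLLOW(T') = { $ }

T' → - P T': PREDICT = { '-' }
  '-' is in predict set, so this production goes in M[T', '-']
T' → ε: PREDICT = { $ }

M[T', '-'] = T' → - P T'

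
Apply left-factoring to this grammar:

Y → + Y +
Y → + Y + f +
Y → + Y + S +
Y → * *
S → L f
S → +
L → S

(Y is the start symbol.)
Left-factoring transforms A → αβ₁ | αβ₂ into A → αA' and A' → β₁ | β₂
(α is the longest common prefix among the alternatives). Repeat until
no nonterminal has two alternatives with a common prefix.

Round 1: Y has alternatives sharing prefix '+ Y +'. Introduce Y': Y → + Y + Y'
  Add: Y' → ε
  Add: Y' → f +
  Add: Y' → S +

No remaining common prefixes — done.

Resulting grammar:
Y → + Y + Y'
Y' → ε
Y' → f +
Y' → S +
Y → * *
S → L f
S → +
L → S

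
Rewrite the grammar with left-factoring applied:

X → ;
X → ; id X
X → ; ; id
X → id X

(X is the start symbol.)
X → ; X'
X' → ε
X' → id X
X' → ; id
X → id X

Left-factoring transforms A → αβ₁ | αβ₂ into A → αA' and A' → β₁ | β₂
(α is the longest common prefix among the alternatives). Repeat until
no nonterminal has two alternatives with a common prefix.

Round 1: X has alternatives sharing prefix ';'. Introduce X': X → ; X'
  Add: X' → ε
  Add: X' → id X
  Add: X' → ; id

No remaining common prefixes — done.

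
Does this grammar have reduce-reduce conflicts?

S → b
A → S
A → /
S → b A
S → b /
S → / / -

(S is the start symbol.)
A reduce-reduce conflict occurs when an LR(0) state has two complete items [A → α .] and [B → β .] — both call for a reduction, and with no lookahead the parser cannot choose between them.

Augment with S' → S and build the canonical LR(0) collection (I0 = CLOSURE({[S' → . S]}), then GOTO on every symbol after a dot until no new states appear). It has 9 states:
  I0: { [S → . / / -], [S → . b /], [S → . b A], [S → . b], [S' → . S] }  — shift
  I1: { [S → / . / -] }  — shift
  I2: { [S' → S .] }  — accept
  I3: { [A → . /], [A → . S], [S → . / / -], [S → . b /], [S → . b A], [S → . b], [S → b . /], [S → b . A], [S → b .] }  — shift, reduce
  I4: { [A → / .], [S → / . / -], [S → b / .] }  — shift, 2 reduces
  I5: { [S → b A .] }  — reduce
  I6: { [A → S .] }  — reduce
  I7: { [S → / / . -] }  — shift
  I8: { [S → / / - .] }  — reduce

I4 contains complete items [A → / .], [S → b / .] — reduce-reduce conflict.

Answer: Yes — I4: [A → / .] vs [S → b / .]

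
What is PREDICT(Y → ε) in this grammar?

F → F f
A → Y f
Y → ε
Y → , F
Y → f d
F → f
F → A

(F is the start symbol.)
{ 'f' }

PREDICT(Y → ε) = (FIRST(RHS) \ {ε}) ∪ (FOLLOW(Y) if ε ∈ FIRST(RHS), i.e. RHS ⇒* ε)
The right-hand side is ε (FIRST(ε) = { ε }), so the predict set is FOLLOW(Y) = { 'f' }
PREDICT(Y → ε) = { 'f' }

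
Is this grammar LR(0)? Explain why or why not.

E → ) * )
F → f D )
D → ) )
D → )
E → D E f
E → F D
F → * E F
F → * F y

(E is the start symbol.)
A grammar is LR(0) if no state in the canonical LR(0) collection has:
  - both a shift item (dot before a terminal) and a complete item (shift-reduce conflict), or
  - two or more complete items (reduce-reduce conflict; the accept item [E' → E .] counts as a complete item here).

Augment with E' → E and build the canonical LR(0) collection (I0 = CLOSURE({[E' → . E]}), then GOTO on every symbol after a dot until no new states appear). It has 20 states:
  I0: { [D → . ) )], [D → . )], [E → . ) * )], [E → . D E f], [E → . F D], [E' → . E], [F → . * E F], [F → . * F y], [F → . f D )] }  — shift
  I1: { [D → ) . )], [D → ) .], [E → ) . * )] }  — shift, reduce
  I2: { [D → . ) )], [D → . )], [E → . ) * )], [E → . D E f], [E → . F D], [F → * . E F], [F → * . F y], [F → . * E F], [F → . * F y], [F → . f D )] }  — shift
  I3: { [D → . ) )], [D → . )], [E → . ) * )], [E → . D E f], [E → . F D], [E → D . E f], [F → . * E F], [F → . * F y], [F → . f D )] }  — shift
  I4: { [E' → E .] }  — accept
  I5: { [D → . ) )], [D → . )], [E → F . D] }  — shift
  I6: { [D → . ) )], [D → . )], [F → f . D )] }  — shift
  I7: { [D → ) . )], [D → ) .] }  — shift, reduce
  I8: { [F → f D . )] }  — shift
  I9: { [F → f D ) .] }  — reduce
  I10: { [D → ) ) .] }  — reduce
  I11: { [E → F D .] }  — reduce
  I12: { [E → D E . f] }  — shift
  I13: { [E → D E f .] }  — reduce
  I14: { [F → * E . F], [F → . * E F], [F → . * F y], [F → . f D )] }  — shift
  I15: { [D → . ) )], [D → . )], [E → F . D], [F → * F . y] }  — shift
  I16: { [F → * F y .] }  — reduce
  I17: { [F → * E F .] }  — reduce
  I18: { [E → ) * . )] }  — shift
  I19: { [E → ) * ) .] }  — reduce

Conflict in state I1:
  Shift-reduce conflict between [D → ) .] and [D → ) . )]
So the grammar is NOT LR(0).

Answer: No. Shift-reduce conflict between [D → ) .] and [D → ) . )]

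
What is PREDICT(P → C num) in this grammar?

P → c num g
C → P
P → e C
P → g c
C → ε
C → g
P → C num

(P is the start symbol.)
{ 'c', 'e', 'g', 'num' }

PREDICT(P → C num) = (FIRST(RHS) \ {ε}) ∪ (FOLLOW(P) if ε ∈ FIRST(RHS), i.e. RHS ⇒* ε)
FIRST(C) = { 'c', 'e', 'g', 'num', ε }
FIRST(C num) = { 'c', 'e', 'g', 'num' }
ε ∉ FIRST(C num), so FOLLOW(P) is not added.
PREDICT(P → C num) = { 'c', 'e', 'g', 'num' }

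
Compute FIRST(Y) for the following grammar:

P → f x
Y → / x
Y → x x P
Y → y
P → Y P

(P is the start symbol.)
From Y → / x:
  - '/' is a terminal: add '/' and stop
From Y → x x P:
  - x is a terminal: add 'x' and stop
From Y → y:
  - y is a terminal: add 'y' and stop

Collecting: FIRST(Y) = { '/', 'x', 'y' }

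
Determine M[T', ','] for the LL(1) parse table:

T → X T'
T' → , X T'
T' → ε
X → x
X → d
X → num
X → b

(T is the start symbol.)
To find M[T', ','], we find productions for T' where ',' is in the predict set (PREDICT(N → α) = (FIRST(α) \ {ε}) ∪ (FOLLOW(N) if α ⇒* ε)).

Relevant sets:
  FOLLOW(T') = { $ }

T' → , X T': PREDICT = { ',' }
  ',' is in predict set, so this production goes in M[T', ',']
T' → ε: PREDICT = { $ }

M[T', ','] = T' → , X T'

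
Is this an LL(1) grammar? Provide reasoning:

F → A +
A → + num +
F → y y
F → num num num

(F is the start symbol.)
A grammar is LL(1) if for each non-terminal N with multiple productions, the predict sets of those productions are pairwise disjoint, where PREDICT(N → α) = (FIRST(α) \ {ε}) ∪ (FOLLOW(N) if α ⇒* ε).

Relevant sets:
  FIRST(A) = { '+' }

For F:
  PREDICT(F → A '+') = { '+' }
  PREDICT(F → y y) = { 'y' }
  PREDICT(F → num num num) = { 'num' }
A has a single production, so nothing to check there.

All predict sets are disjoint. The grammar IS LL(1).

Answer: Yes, the grammar is LL(1).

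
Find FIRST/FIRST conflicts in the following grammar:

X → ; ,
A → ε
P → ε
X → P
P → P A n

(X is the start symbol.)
No FIRST/FIRST conflicts.

FIRST sets of the non-terminals at (or reachable through a nullable prefix from) the front of some alternative:
  FIRST(P) = { 'n', ε }
  FIRST(A) = { ε }

Productions for X:
  X → ; ,: FIRST = { ';' }
  X → P: FIRST = { 'n', ε }
Productions for P:
  P → ε: FIRST = { ε }
  P → P A n: FIRST = { 'n' }
A has only one production, so no FIRST/FIRST conflict is possible there.

All alternatives of each non-terminal have pairwise disjoint FIRST sets.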